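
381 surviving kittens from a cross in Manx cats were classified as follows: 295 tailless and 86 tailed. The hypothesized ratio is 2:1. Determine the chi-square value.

Total ratio parts = 3. Expected numbers out of 381:
  tailless: 381 × 2/3 = 254
  tailed: 381 × 1/3 = 127
χ² = Σ (O − E)² / E
  tailless: (295 − 254)² / 254 = 6.6181
  tailed: (86 − 127)² / 127 = 13.2362
χ² = 6.6181 + 13.2362 = 19.8543 ≈ 19.854

19.854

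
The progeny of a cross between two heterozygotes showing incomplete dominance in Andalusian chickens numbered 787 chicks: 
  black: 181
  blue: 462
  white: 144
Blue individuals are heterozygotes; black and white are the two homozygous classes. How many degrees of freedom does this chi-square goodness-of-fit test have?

2

With incomplete dominance, a heterozygote × heterozygote cross gives a 1:2:1 phenotypic ratio.
A goodness-of-fit test with 3 phenotype classes has df = 3 − 1 = 2.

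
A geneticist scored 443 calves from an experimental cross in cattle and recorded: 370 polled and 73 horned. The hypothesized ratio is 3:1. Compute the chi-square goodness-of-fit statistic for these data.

17.157

Total ratio parts = 4. Expected numbers out of 443:
  polled: 443 × 3/4 = 332.25
  horned: 443 × 1/4 = 110.75
χ² = Σ (O − E)² / E
  polled: (370 − 332.25)² / 332.25 = 4.2891
  horned: (73 − 110.75)² / 110.75 = 12.8674
χ² = 4.2891 + 12.8674 = 17.1565 ≈ 17.157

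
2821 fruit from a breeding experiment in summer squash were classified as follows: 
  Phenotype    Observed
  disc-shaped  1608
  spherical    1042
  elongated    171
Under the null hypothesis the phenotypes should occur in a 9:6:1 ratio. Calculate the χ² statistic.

0.681

The 9:6:1 ratio has 16 parts, so with N = 2821 the expected counts are:
  disc-shaped: 2821 × 9/16 = 1586.8125
  spherical: 2821 × 6/16 = 1057.875
  elongated: 2821 × 1/16 = 176.3125
χ² = Σ (O − E)² / E
  disc-shaped: (1608 − 1586.8125)² / 1586.8125 = 0.2829
  spherical: (1042 − 1057.875)² / 1057.875 = 0.2382
  elongated: (171 − 176.3125)² / 176.3125 = 0.1601
χ² = 0.2829 + 0.2382 + 0.1601 = 0.6812 ≈ 0.681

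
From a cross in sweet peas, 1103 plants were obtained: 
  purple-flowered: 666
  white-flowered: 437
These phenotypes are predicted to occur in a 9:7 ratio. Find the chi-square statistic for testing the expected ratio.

The 9:7 ratio has 16 parts, so with N = 1103 the expected counts are:
  purple-flowered: 1103 × 9/16 = 620.4375
  white-flowered: 1103 × 7/16 = 482.5625
χ² = Σ (O − E)² / E
  purple-flowered: (666 − 620.4375)² / 620.4375 = 3.3459
  white-flowered: (437 − 482.5625)² / 482.5625 = 4.3019
χ² = 3.3459 + 4.3019 = 7.6478 ≈ 7.648

7.648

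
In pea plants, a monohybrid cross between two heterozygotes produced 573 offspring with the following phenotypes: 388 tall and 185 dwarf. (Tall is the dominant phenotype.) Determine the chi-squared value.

16.224

For a monohybrid cross between heterozygotes with complete dominance, the expected phenotypic ratio is 3:1.
Under the 3:1 hypothesis (Σ ratio = 4, N = 573):
  tall: 573 × 3/4 = 429.75
  dwarf: 573 × 1/4 = 143.25
χ² = Σ (O − E)² / E
  tall: (388 − 429.75)² / 429.75 = 4.0560
  dwarf: (185 − 143.25)² / 143.25 = 12.1680
χ² = 4.0560 + 12.1680 = 16.224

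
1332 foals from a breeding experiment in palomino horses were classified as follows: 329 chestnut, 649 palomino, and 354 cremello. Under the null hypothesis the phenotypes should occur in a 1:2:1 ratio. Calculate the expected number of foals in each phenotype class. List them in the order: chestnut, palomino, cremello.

Under the 1:2:1 hypothesis (Σ ratio = 4, N = 1332):
  chestnut: 1332 × 1/4 = 333
  palomino: 1332 × 2/4 = 666
  cremello: 1332 × 1/4 = 333

333, 666, 333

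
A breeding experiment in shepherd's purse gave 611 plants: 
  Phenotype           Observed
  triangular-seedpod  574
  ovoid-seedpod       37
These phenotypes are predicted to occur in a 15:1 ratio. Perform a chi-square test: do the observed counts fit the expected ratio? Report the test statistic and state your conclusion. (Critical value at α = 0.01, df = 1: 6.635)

0.039; consistent

Expected counts for N = 611 under a 15:1 ratio (total parts = 16):
  triangular-seedpod: 611 × 15/16 = 572.8125
  ovoid-seedpod: 611 × 1/16 = 38.1875
χ² = Σ (O − E)² / E
  triangular-seedpod: (574 − 572.8125)² / 572.8125 = 0.0025
  ovoid-seedpod: (37 − 38.1875)² / 38.1875 = 0.0369
χ² = 0.0025 + 0.0369 = 0.0394 ≈ 0.039
Degrees of freedom = 2 − 1 = 1; critical value at α = 0.01 is 6.635.
Since 0.039 < 6.635, we fail to reject the null hypothesis — the data are consistent with the 15:1 ratio.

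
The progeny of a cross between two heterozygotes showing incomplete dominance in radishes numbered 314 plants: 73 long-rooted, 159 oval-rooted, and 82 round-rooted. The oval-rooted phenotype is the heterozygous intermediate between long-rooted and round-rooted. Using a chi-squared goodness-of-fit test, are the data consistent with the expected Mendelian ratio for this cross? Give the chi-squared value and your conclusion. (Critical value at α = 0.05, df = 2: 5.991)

With incomplete dominance, a heterozygote × heterozygote cross gives a 1:2:1 phenotypic ratio.
Expected counts for N = 314 under a 1:2:1 ratio (total parts = 4):
  long-rooted: 314 × 1/4 = 78.5
  oval-rooted: 314 × 2/4 = 157
  round-rooted: 314 × 1/4 = 78.5
χ² = Σ (O − E)² / E
  long-rooted: (73 − 78.5)² / 78.5 = 0.3854
  oval-rooted: (159 − 157)² / 157 = 0.0255
  round-rooted: (82 − 78.5)² / 78.5 = 0.1561
χ² = 0.3854 + 0.0255 + 0.1561 = 0.567
Degrees of freedom = 3 − 1 = 2; critical value at α = 0.05 is 5.991.
Since 0.567 < 5.991, we fail to reject the null hypothesis — the data are consistent with the 1:2:1 ratio.

0.567; consistent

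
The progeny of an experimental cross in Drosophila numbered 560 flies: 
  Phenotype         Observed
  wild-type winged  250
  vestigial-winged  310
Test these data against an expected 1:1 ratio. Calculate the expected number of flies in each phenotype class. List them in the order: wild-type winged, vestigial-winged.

280, 280

Under the 1:1 hypothesis (Σ ratio = 2, N = 560):
  wild-type winged: 560 × 1/2 = 280
  vestigial-winged: 560 × 1/2 = 280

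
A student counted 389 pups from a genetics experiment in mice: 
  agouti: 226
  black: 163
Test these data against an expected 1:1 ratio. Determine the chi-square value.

10.203

Total ratio parts = 2. Expected numbers out of 389:
  agouti: 389 × 1/2 = 194.5
  black: 389 × 1/2 = 194.5
χ² = Σ (O − E)² / E
  agouti: (226 − 194.5)² / 194.5 = 5.1015
  black: (163 − 194.5)² / 194.5 = 5.1015
χ² = 5.1015 + 5.1015 = 10.203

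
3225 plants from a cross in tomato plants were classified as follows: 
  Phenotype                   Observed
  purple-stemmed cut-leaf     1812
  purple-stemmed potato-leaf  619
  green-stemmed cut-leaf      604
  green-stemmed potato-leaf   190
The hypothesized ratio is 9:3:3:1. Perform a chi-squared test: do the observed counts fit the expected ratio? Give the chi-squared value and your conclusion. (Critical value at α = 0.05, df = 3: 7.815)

1.005; consistent

Under the 9:3:3:1 hypothesis (Σ ratio = 16, N = 3225):
  purple-stemmed cut-leaf: 3225 × 9/16 = 1814.0625
  purple-stemmed potato-leaf: 3225 × 3/16 = 604.6875
  green-stemmed cut-leaf: 3225 × 3/16 = 604.6875
  green-stemmed potato-leaf: 3225 × 1/16 = 201.5625
χ² = Σ (O − E)² / E
  purple-stemmed cut-leaf: (1812 − 1814.0625)² / 1814.0625 = 0.0023
  purple-stemmed potato-leaf: (619 − 604.6875)² / 604.6875 = 0.3388
  green-stemmed cut-leaf: (604 − 604.6875)² / 604.6875 = 0.0008
  green-stemmed potato-leaf: (190 − 201.5625)² / 201.5625 = 0.6633
χ² = 0.0023 + 0.3388 + 0.0008 + 0.6633 = 1.0052 ≈ 1.005
Degrees of freedom = 4 − 1 = 3; critical value at α = 0.05 is 7.815.
Since 1.005 < 7.815, we fail to reject the null hypothesis — the data are consistent with the 9:3:3:1 ratio.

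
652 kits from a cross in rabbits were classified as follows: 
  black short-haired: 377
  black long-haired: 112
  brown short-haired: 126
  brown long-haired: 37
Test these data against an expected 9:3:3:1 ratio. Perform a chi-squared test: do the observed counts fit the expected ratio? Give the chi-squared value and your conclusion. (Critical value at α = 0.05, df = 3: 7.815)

Under the 9:3:3:1 hypothesis (Σ ratio = 16, N = 652):
  black short-haired: 652 × 9/16 = 366.75
  black long-haired: 652 × 3/16 = 122.25
  brown short-haired: 652 × 3/16 = 122.25
  brown long-haired: 652 × 1/16 = 40.75
χ² = Σ (O − E)² / E
  black short-haired: (377 − 366.75)² / 366.75 = 0.2865
  black long-haired: (112 − 122.25)² / 122.25 = 0.8594
  brown short-haired: (126 − 122.25)² / 122.25 = 0.1150
  brown long-haired: (37 − 40.75)² / 40.75 = 0.3451
χ² = 0.2865 + 0.8594 + 0.1150 + 0.3451 = 1.606
Degrees of freedom = 4 − 1 = 3; critical value at α = 0.05 is 7.815.
Since 1.606 < 7.815, we fail to reject the null hypothesis — the data are consistent with the 9:3:3:1 ratio.

1.606; consistent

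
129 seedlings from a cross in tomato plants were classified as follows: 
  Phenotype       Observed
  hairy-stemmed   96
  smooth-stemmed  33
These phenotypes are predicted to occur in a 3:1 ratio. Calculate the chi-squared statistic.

Expected counts for N = 129 under a 3:1 ratio (total parts = 4):
  hairy-stemmed: 129 × 3/4 = 96.75
  smooth-stemmed: 129 × 1/4 = 32.25
χ² = Σ (O − E)² / E
  hairy-stemmed: (96 − 96.75)² / 96.75 = 0.0058
  smooth-stemmed: (33 − 32.25)² / 32.25 = 0.0174
χ² = 0.0058 + 0.0174 = 0.0232 ≈ 0.023

0.023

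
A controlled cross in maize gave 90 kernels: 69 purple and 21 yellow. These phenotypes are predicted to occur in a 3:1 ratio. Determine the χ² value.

Under the 3:1 hypothesis (Σ ratio = 4, N = 90):
  purple: 90 × 3/4 = 67.5
  yellow: 90 × 1/4 = 22.5
χ² = Σ (O − E)² / E
  purple: (69 − 67.5)² / 67.5 = 0.0333
  yellow: (21 − 22.5)² / 22.5 = 0.1000
χ² = 0.0333 + 0.1000 = 0.1333 ≈ 0.133

0.133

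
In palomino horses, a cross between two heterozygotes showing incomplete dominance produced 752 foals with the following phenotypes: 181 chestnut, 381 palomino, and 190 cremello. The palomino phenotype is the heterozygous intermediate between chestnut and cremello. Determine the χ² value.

With incomplete dominance, a heterozygote × heterozygote cross gives a 1:2:1 phenotypic ratio.
Total ratio parts = 4. Expected numbers out of 752:
  chestnut: 752 × 1/4 = 188
  palomino: 752 × 2/4 = 376
  cremello: 752 × 1/4 = 188
χ² = Σ (O − E)² / E
  chestnut: (181 − 188)² / 188 = 0.2606
  palomino: (381 − 376)² / 376 = 0.0665
  cremello: (190 − 188)² / 188 = 0.0213
χ² = 0.2606 + 0.0665 + 0.0213 = 0.3484 ≈ 0.348

0.348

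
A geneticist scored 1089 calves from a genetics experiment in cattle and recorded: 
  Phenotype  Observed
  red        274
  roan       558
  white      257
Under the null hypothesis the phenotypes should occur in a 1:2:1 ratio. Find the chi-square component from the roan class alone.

0.335

Expected counts for N = 1089 under a 1:2:1 ratio (total parts = 4):
  red: 1089 × 1/4 = 272.25
  roan: 1089 × 2/4 = 544.5
  white: 1089 × 1/4 = 272.25
Contribution of roan: (558 − 544.5)² / 544.5 = 0.3347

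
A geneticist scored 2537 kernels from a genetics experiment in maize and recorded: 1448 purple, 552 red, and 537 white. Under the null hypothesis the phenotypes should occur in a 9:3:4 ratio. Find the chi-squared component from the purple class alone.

0.307

Total ratio parts = 16. Expected numbers out of 2537:
  purple: 2537 × 9/16 = 1427.0625
  red: 2537 × 3/16 = 475.6875
  white: 2537 × 4/16 = 634.25
Contribution of purple: (1448 − 1427.0625)² / 1427.0625 = 0.3072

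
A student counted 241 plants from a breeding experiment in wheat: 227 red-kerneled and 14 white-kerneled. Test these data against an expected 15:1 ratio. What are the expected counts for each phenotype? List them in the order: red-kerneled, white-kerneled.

225.9375, 15.0625

The 15:1 ratio has 16 parts, so with N = 241 the expected counts are:
  red-kerneled: 241 × 15/16 = 225.9375
  white-kerneled: 241 × 1/16 = 15.0625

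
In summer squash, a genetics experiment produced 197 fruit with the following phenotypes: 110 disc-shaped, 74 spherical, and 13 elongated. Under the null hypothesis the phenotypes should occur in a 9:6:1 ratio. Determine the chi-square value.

The 9:6:1 ratio has 16 parts, so with N = 197 the expected counts are:
  disc-shaped: 197 × 9/16 = 110.8125
  spherical: 197 × 6/16 = 73.875
  elongated: 197 × 1/16 = 12.3125
χ² = Σ (O − E)² / E
  disc-shaped: (110 − 110.8125)² / 110.8125 = 0.0060
  spherical: (74 − 73.875)² / 73.875 = 0.0002
  elongated: (13 − 12.3125)² / 12.3125 = 0.0384
χ² = 0.0060 + 0.0002 + 0.0384 = 0.0446 ≈ 0.045

0.045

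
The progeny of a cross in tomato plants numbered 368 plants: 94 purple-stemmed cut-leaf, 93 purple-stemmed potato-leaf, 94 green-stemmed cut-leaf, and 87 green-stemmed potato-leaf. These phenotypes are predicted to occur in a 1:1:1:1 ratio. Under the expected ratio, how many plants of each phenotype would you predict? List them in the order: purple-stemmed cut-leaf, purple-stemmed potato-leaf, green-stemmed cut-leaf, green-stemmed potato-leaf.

Under the 1:1:1:1 hypothesis (Σ ratio = 4, N = 368):
  purple-stemmed cut-leaf: 368 × 1/4 = 92
  purple-stemmed potato-leaf: 368 × 1/4 = 92
  green-stemmed cut-leaf: 368 × 1/4 = 92
  green-stemmed potato-leaf: 368 × 1/4 = 92

92, 92, 92, 92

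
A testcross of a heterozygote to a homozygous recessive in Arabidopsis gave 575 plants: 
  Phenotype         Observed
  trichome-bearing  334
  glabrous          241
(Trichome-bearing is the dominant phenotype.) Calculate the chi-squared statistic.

A testcross of a heterozygote (Aa × aa) gives a 1:1 phenotypic ratio.
Total ratio parts = 2. Expected numbers out of 575:
  trichome-bearing: 575 × 1/2 = 287.5
  glabrous: 575 × 1/2 = 287.5
χ² = Σ (O − E)² / E
  trichome-bearing: (334 − 287.5)² / 287.5 = 7.5209
  glabrous: (241 − 287.5)² / 287.5 = 7.5209
χ² = 7.5209 + 7.5209 = 15.0418 ≈ 15.042

15.042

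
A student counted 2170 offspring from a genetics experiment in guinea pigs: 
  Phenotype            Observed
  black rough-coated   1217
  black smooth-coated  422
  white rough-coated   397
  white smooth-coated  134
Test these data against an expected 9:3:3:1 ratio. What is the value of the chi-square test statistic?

0.832

Under the 9:3:3:1 hypothesis (Σ ratio = 16, N = 2170):
  black rough-coated: 2170 × 9/16 = 1220.625
  black smooth-coated: 2170 × 3/16 = 406.875
  white rough-coated: 2170 × 3/16 = 406.875
  white smooth-coated: 2170 × 1/16 = 135.625
χ² = Σ (O − E)² / E
  black rough-coated: (1217 − 1220.625)² / 1220.625 = 0.0108
  black smooth-coated: (422 − 406.875)² / 406.875 = 0.5623
  white rough-coated: (397 − 406.875)² / 406.875 = 0.2397
  white smooth-coated: (134 − 135.625)² / 135.625 = 0.0195
χ² = 0.0108 + 0.5623 + 0.2397 + 0.0195 = 0.8323 ≈ 0.832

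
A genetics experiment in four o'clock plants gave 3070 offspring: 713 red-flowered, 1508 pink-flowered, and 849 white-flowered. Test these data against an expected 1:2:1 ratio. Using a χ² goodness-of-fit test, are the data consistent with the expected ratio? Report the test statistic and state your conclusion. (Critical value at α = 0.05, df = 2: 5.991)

Under the 1:2:1 hypothesis (Σ ratio = 4, N = 3070):
  red-flowered: 3070 × 1/4 = 767.5
  pink-flowered: 3070 × 2/4 = 1535
  white-flowered: 3070 × 1/4 = 767.5
χ² = Σ (O − E)² / E
  red-flowered: (713 − 767.5)² / 767.5 = 3.8700
  pink-flowered: (1508 − 1535)² / 1535 = 0.4749
  white-flowered: (849 − 767.5)² / 767.5 = 8.6544
χ² = 3.8700 + 0.4749 + 8.6544 = 12.9993 ≈ 12.999
Degrees of freedom = 3 − 1 = 2; critical value at α = 0.05 is 5.991.
Since 12.999 > 5.991, we reject the null hypothesis — the data do not fit the 1:2:1 ratio.

12.999; not consistent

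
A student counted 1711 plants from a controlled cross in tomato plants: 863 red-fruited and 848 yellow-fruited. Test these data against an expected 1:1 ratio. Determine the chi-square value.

0.132

Total ratio parts = 2. Expected numbers out of 1711:
  red-fruited: 1711 × 1/2 = 855.5
  yellow-fruited: 1711 × 1/2 = 855.5
χ² = Σ (O − E)² / E
  red-fruited: (863 − 855.5)² / 855.5 = 0.0658
  yellow-fruited: (848 − 855.5)² / 855.5 = 0.0658
χ² = 0.0658 + 0.0658 = 0.1316 ≈ 0.132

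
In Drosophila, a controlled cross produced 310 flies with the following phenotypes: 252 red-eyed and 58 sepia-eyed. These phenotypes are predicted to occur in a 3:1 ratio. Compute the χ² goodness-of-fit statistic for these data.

6.542

Total ratio parts = 4. Expected numbers out of 310:
  red-eyed: 310 × 3/4 = 232.5
  sepia-eyed: 310 × 1/4 = 77.5
χ² = Σ (O − E)² / E
  red-eyed: (252 − 232.5)² / 232.5 = 1.6355
  sepia-eyed: (58 − 77.5)² / 77.5 = 4.9065
χ² = 1.6355 + 4.9065 = 6.542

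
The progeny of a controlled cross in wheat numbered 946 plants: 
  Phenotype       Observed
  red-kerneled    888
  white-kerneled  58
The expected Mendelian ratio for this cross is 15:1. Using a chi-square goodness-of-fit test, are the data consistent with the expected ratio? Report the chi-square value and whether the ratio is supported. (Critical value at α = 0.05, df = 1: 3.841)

0.023; consistent

Under the 15:1 hypothesis (Σ ratio = 16, N = 946):
  red-kerneled: 946 × 15/16 = 886.875
  white-kerneled: 946 × 1/16 = 59.125
χ² = Σ (O − E)² / E
  red-kerneled: (888 − 886.875)² / 886.875 = 0.0014
  white-kerneled: (58 − 59.125)² / 59.125 = 0.0214
χ² = 0.0014 + 0.0214 = 0.0228 ≈ 0.023
Degrees of freedom = 2 − 1 = 1; critical value at α = 0.05 is 3.841.
Since 0.023 < 3.841, we fail to reject the null hypothesis — the data are consistent with the 15:1 ratio.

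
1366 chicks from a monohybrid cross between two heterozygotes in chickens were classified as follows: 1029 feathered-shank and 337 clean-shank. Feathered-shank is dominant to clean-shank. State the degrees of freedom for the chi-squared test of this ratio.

For a monohybrid cross between heterozygotes with complete dominance, the expected phenotypic ratio is 3:1.
A goodness-of-fit test with 2 phenotype classes has df = 2 − 1 = 1.

1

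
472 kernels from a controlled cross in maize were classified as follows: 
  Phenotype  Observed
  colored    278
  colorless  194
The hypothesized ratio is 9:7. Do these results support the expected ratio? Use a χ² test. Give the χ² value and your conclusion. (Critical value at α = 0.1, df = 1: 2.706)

1.345; consistent

Total ratio parts = 16. Expected numbers out of 472:
  colored: 472 × 9/16 = 265.5
  colorless: 472 × 7/16 = 206.5
χ² = Σ (O − E)² / E
  colored: (278 − 265.5)² / 265.5 = 0.5885
  colorless: (194 − 206.5)² / 206.5 = 0.7567
χ² = 0.5885 + 0.7567 = 1.3452 ≈ 1.345
Degrees of freedom = 2 − 1 = 1; critical value at α = 0.1 is 2.706.
Since 1.345 < 2.706, we fail to reject the null hypothesis — the data are consistent with the 9:7 ratio.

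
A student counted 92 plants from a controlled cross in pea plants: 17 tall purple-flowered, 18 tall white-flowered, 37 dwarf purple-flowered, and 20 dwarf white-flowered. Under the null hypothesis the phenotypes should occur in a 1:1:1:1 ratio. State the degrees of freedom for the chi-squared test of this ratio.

A goodness-of-fit test with 4 phenotype classes has df = 4 − 1 = 3.

3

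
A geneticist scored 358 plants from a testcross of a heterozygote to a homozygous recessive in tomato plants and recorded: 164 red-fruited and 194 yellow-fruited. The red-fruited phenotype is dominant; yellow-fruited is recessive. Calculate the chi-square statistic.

2.514

A testcross of a heterozygote (Aa × aa) gives a 1:1 phenotypic ratio.
The 1:1 ratio has 2 parts, so with N = 358 the expected counts are:
  red-fruited: 358 × 1/2 = 179
  yellow-fruited: 358 × 1/2 = 179
χ² = Σ (O − E)² / E
  red-fruited: (164 − 179)² / 179 = 1.2570
  yellow-fruited: (194 − 179)² / 179 = 1.2570
χ² = 1.2570 + 1.2570 = 2.514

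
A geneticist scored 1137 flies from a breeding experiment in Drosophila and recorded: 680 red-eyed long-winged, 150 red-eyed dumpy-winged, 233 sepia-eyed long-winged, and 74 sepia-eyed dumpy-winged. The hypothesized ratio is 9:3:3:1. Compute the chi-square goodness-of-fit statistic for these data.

The 9:3:3:1 ratio has 16 parts, so with N = 1137 the expected counts are:
  red-eyed long-winged: 1137 × 9/16 = 639.5625
  red-eyed dumpy-winged: 1137 × 3/16 = 213.1875
  sepia-eyed long-winged: 1137 × 3/16 = 213.1875
  sepia-eyed dumpy-winged: 1137 × 1/16 = 71.0625
χ² = Σ (O − E)² / E
  red-eyed long-winged: (680 − 639.5625)² / 639.5625 = 2.5567
  red-eyed dumpy-winged: (150 − 213.1875)² / 213.1875 = 18.7284
  sepia-eyed long-winged: (233 − 213.1875)² / 213.1875 = 1.8413
  sepia-eyed dumpy-winged: (74 − 71.0625)² / 71.0625 = 0.1214
χ² = 2.5567 + 18.7284 + 1.8413 + 0.1214 = 23.2478 ≈ 23.248

23.248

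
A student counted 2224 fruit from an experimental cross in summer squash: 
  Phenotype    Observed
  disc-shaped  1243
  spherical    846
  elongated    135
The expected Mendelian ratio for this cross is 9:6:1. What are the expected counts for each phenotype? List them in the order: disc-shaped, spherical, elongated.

1251, 834, 139

Under the 9:6:1 hypothesis (Σ ratio = 16, N = 2224):
  disc-shaped: 2224 × 9/16 = 1251
  spherical: 2224 × 6/16 = 834
  elongated: 2224 × 1/16 = 139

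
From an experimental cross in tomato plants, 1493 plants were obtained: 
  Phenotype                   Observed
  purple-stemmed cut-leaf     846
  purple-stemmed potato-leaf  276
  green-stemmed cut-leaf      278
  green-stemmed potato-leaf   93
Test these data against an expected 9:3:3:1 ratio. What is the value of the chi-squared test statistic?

0.115

Expected counts for N = 1493 under a 9:3:3:1 ratio (total parts = 16):
  purple-stemmed cut-leaf: 1493 × 9/16 = 839.8125
  purple-stemmed potato-leaf: 1493 × 3/16 = 279.9375
  green-stemmed cut-leaf: 1493 × 3/16 = 279.9375
  green-stemmed potato-leaf: 1493 × 1/16 = 93.3125
χ² = Σ (O − E)² / E
  purple-stemmed cut-leaf: (846 − 839.8125)² / 839.8125 = 0.0456
  purple-stemmed potato-leaf: (276 − 279.9375)² / 279.9375 = 0.0554
  green-stemmed cut-leaf: (278 − 279.9375)² / 279.9375 = 0.0134
  green-stemmed potato-leaf: (93 − 93.3125)² / 93.3125 = 0.0010
χ² = 0.0456 + 0.0554 + 0.0134 + 0.0010 = 0.1154 ≈ 0.115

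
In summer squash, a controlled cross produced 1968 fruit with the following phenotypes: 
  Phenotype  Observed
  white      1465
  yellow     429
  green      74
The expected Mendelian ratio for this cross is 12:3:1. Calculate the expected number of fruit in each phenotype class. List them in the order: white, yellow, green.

1476, 369, 123

The 12:3:1 ratio has 16 parts, so with N = 1968 the expected counts are:
  white: 1968 × 12/16 = 1476
  yellow: 1968 × 3/16 = 369
  green: 1968 × 1/16 = 123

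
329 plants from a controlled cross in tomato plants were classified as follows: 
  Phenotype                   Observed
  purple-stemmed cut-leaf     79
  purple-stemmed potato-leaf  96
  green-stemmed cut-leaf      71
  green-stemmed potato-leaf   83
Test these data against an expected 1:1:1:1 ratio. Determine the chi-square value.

The 1:1:1:1 ratio has 4 parts, so with N = 329 the expected counts are:
  purple-stemmed cut-leaf: 329 × 1/4 = 82.25
  purple-stemmed potato-leaf: 329 × 1/4 = 82.25
  green-stemmed cut-leaf: 329 × 1/4 = 82.25
  green-stemmed potato-leaf: 329 × 1/4 = 82.25
χ² = Σ (O − E)² / E
  purple-stemmed cut-leaf: (79 − 82.25)² / 82.25 = 0.1284
  purple-stemmed potato-leaf: (96 − 82.25)² / 82.25 = 2.2986
  green-stemmed cut-leaf: (71 − 82.25)² / 82.25 = 1.5388
  green-stemmed potato-leaf: (83 − 82.25)² / 82.25 = 0.0068
χ² = 0.1284 + 2.2986 + 1.5388 + 0.0068 = 3.9726 ≈ 3.973

3.973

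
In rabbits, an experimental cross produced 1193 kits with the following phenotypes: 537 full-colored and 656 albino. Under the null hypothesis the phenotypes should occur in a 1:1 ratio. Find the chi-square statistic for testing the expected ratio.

Total ratio parts = 2. Expected numbers out of 1193:
  full-colored: 1193 × 1/2 = 596.5
  albino: 1193 × 1/2 = 596.5
χ² = Σ (O − E)² / E
  full-colored: (537 − 596.5)² / 596.5 = 5.9350
  albino: (656 − 596.5)² / 596.5 = 5.9350
χ² = 5.9350 + 5.9350 = 11.870

11.870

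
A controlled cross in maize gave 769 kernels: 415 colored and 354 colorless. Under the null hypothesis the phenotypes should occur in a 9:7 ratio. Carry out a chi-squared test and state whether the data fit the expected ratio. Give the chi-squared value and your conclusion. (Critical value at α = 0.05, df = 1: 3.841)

1.630; consistent

Under the 9:7 hypothesis (Σ ratio = 16, N = 769):
  colored: 769 × 9/16 = 432.5625
  colorless: 769 × 7/16 = 336.4375
χ² = Σ (O − E)² / E
  colored: (415 − 432.5625)² / 432.5625 = 0.7131
  colorless: (354 − 336.4375)² / 336.4375 = 0.9168
χ² = 0.7131 + 0.9168 = 1.6299 ≈ 1.630
Degrees of freedom = 2 − 1 = 1; critical value at α = 0.05 is 3.841.
Since 1.630 < 3.841, we fail to reject the null hypothesis — the data are consistent with the 9:7 ratio.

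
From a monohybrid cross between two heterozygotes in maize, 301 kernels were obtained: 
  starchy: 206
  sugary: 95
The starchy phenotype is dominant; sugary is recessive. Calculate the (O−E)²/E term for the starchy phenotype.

1.728

For a monohybrid cross between heterozygotes with complete dominance, the expected phenotypic ratio is 3:1.
The 3:1 ratio has 4 parts, so with N = 301 the expected counts are:
  starchy: 301 × 3/4 = 225.75
  sugary: 301 × 1/4 = 75.25
Contribution of starchy: (206 − 225.75)² / 225.75 = 1.7279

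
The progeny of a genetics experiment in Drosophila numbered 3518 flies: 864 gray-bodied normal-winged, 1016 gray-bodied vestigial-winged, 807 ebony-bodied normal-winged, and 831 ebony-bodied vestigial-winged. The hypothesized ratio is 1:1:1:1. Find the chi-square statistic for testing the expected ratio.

30.109

Under the 1:1:1:1 hypothesis (Σ ratio = 4, N = 3518):
  gray-bodied normal-winged: 3518 × 1/4 = 879.5
  gray-bodied vestigial-winged: 3518 × 1/4 = 879.5
  ebony-bodied normal-winged: 3518 × 1/4 = 879.5
  ebony-bodied vestigial-winged: 3518 × 1/4 = 879.5
χ² = Σ (O − E)² / E
  gray-bodied normal-winged: (864 − 879.5)² / 879.5 = 0.2732
  gray-bodied vestigial-winged: (1016 − 879.5)² / 879.5 = 21.1850
  ebony-bodied normal-winged: (807 − 879.5)² / 879.5 = 5.9764
  ebony-bodied vestigial-winged: (831 − 879.5)² / 879.5 = 2.6745
χ² = 0.2732 + 21.1850 + 5.9764 + 2.6745 = 30.1091 ≈ 30.109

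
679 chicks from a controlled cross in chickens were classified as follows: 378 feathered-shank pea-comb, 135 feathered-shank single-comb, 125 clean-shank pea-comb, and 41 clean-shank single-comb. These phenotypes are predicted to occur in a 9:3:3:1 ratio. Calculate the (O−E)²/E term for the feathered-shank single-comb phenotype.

Expected counts for N = 679 under a 9:3:3:1 ratio (total parts = 16):
  feathered-shank pea-comb: 679 × 9/16 = 381.9375
  feathered-shank single-comb: 679 × 3/16 = 127.3125
  clean-shank pea-comb: 679 × 3/16 = 127.3125
  clean-shank single-comb: 679 × 1/16 = 42.4375
Contribution of feathered-shank single-comb: (135 − 127.3125)² / 127.3125 = 0.4642

0.464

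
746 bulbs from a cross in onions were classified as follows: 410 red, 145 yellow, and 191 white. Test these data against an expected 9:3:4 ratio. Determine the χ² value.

0.517

Under the 9:3:4 hypothesis (Σ ratio = 16, N = 746):
  red: 746 × 9/16 = 419.625
  yellow: 746 × 3/16 = 139.875
  white: 746 × 4/16 = 186.5
χ² = Σ (O − E)² / E
  red: (410 − 419.625)² / 419.625 = 0.2208
  yellow: (145 − 139.875)² / 139.875 = 0.1878
  white: (191 − 186.5)² / 186.5 = 0.1086
χ² = 0.2208 + 0.1878 + 0.1086 = 0.5172 ≈ 0.517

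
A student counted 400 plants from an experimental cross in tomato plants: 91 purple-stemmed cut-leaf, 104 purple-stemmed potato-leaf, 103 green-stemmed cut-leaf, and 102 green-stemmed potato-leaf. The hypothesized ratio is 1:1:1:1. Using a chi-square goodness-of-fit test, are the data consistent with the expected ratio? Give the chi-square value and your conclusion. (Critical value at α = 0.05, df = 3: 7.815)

1.100; consistent

The 1:1:1:1 ratio has 4 parts, so with N = 400 the expected counts are:
  purple-stemmed cut-leaf: 400 × 1/4 = 100
  purple-stemmed potato-leaf: 400 × 1/4 = 100
  green-stemmed cut-leaf: 400 × 1/4 = 100
  green-stemmed potato-leaf: 400 × 1/4 = 100
χ² = Σ (O − E)² / E
  purple-stemmed cut-leaf: (91 − 100)² / 100 = 0.8100
  purple-stemmed potato-leaf: (104 − 100)² / 100 = 0.1600
  green-stemmed cut-leaf: (103 − 100)² / 100 = 0.0900
  green-stemmed potato-leaf: (102 − 100)² / 100 = 0.0400
χ² = 0.8100 + 0.1600 + 0.0900 + 0.0400 = 1.100
Degrees of freedom = 4 − 1 = 3; critical value at α = 0.05 is 7.815.
Since 1.100 < 7.815, we fail to reject the null hypothesis — the data are consistent with the 1:1:1:1 ratio.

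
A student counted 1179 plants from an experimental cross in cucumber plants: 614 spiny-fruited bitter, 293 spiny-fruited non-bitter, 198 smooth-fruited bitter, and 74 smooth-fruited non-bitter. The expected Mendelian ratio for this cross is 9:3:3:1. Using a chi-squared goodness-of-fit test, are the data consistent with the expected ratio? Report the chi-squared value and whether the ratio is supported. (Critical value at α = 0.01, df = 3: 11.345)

29.465; not consistent

Under the 9:3:3:1 hypothesis (Σ ratio = 16, N = 1179):
  spiny-fruited bitter: 1179 × 9/16 = 663.1875
  spiny-fruited non-bitter: 1179 × 3/16 = 221.0625
  smooth-fruited bitter: 1179 × 3/16 = 221.0625
  smooth-fruited non-bitter: 1179 × 1/16 = 73.6875
χ² = Σ (O − E)² / E
  spiny-fruited bitter: (614 − 663.1875)² / 663.1875 = 3.6482
  spiny-fruited non-bitter: (293 − 221.0625)² / 221.0625 = 23.4097
  smooth-fruited bitter: (198 − 221.0625)² / 221.0625 = 2.4060
  smooth-fruited non-bitter: (74 − 73.6875)² / 73.6875 = 0.0013
χ² = 3.6482 + 23.4097 + 2.4060 + 0.0013 = 29.4652 ≈ 29.465
Degrees of freedom = 4 − 1 = 3; critical value at α = 0.01 is 11.345.
Since 29.465 > 11.345, we reject the null hypothesis — the data do not fit the 9:3:3:1 ratio.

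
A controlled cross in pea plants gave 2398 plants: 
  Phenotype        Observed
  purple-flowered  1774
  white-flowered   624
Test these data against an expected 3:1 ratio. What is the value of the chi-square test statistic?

1.335

Under the 3:1 hypothesis (Σ ratio = 4, N = 2398):
  purple-flowered: 2398 × 3/4 = 1798.5
  white-flowered: 2398 × 1/4 = 599.5
χ² = Σ (O − E)² / E
  purple-flowered: (1774 − 1798.5)² / 1798.5 = 0.3338
  white-flowered: (624 − 599.5)² / 599.5 = 1.0013
χ² = 0.3338 + 1.0013 = 1.3351 ≈ 1.335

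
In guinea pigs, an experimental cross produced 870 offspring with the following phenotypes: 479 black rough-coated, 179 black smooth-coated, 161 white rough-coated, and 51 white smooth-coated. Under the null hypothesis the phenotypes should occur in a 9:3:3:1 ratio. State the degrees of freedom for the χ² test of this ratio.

3

A goodness-of-fit test with 4 phenotype classes has df = 4 − 1 = 3.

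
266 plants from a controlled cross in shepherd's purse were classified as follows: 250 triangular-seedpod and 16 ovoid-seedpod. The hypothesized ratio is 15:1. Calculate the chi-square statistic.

0.025

The 15:1 ratio has 16 parts, so with N = 266 the expected counts are:
  triangular-seedpod: 266 × 15/16 = 249.375
  ovoid-seedpod: 266 × 1/16 = 16.625
χ² = Σ (O − E)² / E
  triangular-seedpod: (250 − 249.375)² / 249.375 = 0.0016
  ovoid-seedpod: (16 − 16.625)² / 16.625 = 0.0235
χ² = 0.0016 + 0.0235 = 0.0251 ≈ 0.025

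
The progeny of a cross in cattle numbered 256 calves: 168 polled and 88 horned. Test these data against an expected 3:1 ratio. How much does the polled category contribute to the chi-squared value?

The 3:1 ratio has 4 parts, so with N = 256 the expected counts are:
  polled: 256 × 3/4 = 192
  horned: 256 × 1/4 = 64
Contribution of polled: (168 − 192)² / 192 = 3.0000

3.000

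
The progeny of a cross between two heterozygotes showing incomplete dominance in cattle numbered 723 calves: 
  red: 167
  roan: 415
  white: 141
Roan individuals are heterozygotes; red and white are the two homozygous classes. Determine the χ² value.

17.705

With incomplete dominance, a heterozygote × heterozygote cross gives a 1:2:1 phenotypic ratio.
Expected counts for N = 723 under a 1:2:1 ratio (total parts = 4):
  red: 723 × 1/4 = 180.75
  roan: 723 × 2/4 = 361.5
  white: 723 × 1/4 = 180.75
χ² = Σ (O − E)² / E
  red: (167 − 180.75)² / 180.75 = 1.0460
  roan: (415 − 361.5)² / 361.5 = 7.9177
  white: (141 − 180.75)² / 180.75 = 8.7417
χ² = 1.0460 + 7.9177 + 8.7417 = 17.7054 ≈ 17.705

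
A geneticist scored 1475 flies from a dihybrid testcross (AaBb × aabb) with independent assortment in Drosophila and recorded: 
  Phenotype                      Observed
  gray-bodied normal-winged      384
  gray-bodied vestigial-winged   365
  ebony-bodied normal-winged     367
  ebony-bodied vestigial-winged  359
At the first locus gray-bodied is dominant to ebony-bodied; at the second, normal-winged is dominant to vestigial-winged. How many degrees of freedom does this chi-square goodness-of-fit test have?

3

A dihybrid testcross with independent assortment gives a 1:1:1:1 ratio.
A goodness-of-fit test with 4 phenotype classes has df = 4 − 1 = 3.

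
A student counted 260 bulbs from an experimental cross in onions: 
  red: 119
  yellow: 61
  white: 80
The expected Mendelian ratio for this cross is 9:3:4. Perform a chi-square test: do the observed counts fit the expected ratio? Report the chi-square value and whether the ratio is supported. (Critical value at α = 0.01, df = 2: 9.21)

11.617; not consistent

Total ratio parts = 16. Expected numbers out of 260:
  red: 260 × 9/16 = 146.25
  yellow: 260 × 3/16 = 48.75
  white: 260 × 4/16 = 65
χ² = Σ (O − E)² / E
  red: (119 − 146.25)² / 146.25 = 5.0774
  yellow: (61 − 48.75)² / 48.75 = 3.0782
  white: (80 − 65)² / 65 = 3.4615
χ² = 5.0774 + 3.0782 + 3.4615 = 11.6171 ≈ 11.617
Degrees of freedom = 3 − 1 = 2; critical value at α = 0.01 is 9.21.
Since 11.617 > 9.21, we reject the null hypothesis — the data do not fit the 9:3:4 ratio.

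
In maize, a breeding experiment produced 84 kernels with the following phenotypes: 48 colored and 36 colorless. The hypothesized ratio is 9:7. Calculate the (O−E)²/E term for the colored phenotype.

The 9:7 ratio has 16 parts, so with N = 84 the expected counts are:
  colored: 84 × 9/16 = 47.25
  colorless: 84 × 7/16 = 36.75
Contribution of colored: (48 − 47.25)² / 47.25 = 0.0119

0.012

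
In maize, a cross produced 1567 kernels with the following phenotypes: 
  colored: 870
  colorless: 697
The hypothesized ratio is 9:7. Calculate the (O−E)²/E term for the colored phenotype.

Total ratio parts = 16. Expected numbers out of 1567:
  colored: 1567 × 9/16 = 881.4375
  colorless: 1567 × 7/16 = 685.5625
Contribution of colored: (870 − 881.4375)² / 881.4375 = 0.1484

0.148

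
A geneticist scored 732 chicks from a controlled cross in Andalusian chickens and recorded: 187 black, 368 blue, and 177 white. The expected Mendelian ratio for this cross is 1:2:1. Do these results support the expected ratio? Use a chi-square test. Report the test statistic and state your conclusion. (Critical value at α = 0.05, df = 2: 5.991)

0.295; consistent

Expected counts for N = 732 under a 1:2:1 ratio (total parts = 4):
  black: 732 × 1/4 = 183
  blue: 732 × 2/4 = 366
  white: 732 × 1/4 = 183
χ² = Σ (O − E)² / E
  black: (187 − 183)² / 183 = 0.0874
  blue: (368 − 366)² / 366 = 0.0109
  white: (177 − 183)² / 183 = 0.1967
χ² = 0.0874 + 0.0109 + 0.1967 = 0.295
Degrees of freedom = 3 − 1 = 2; critical value at α = 0.05 is 5.991.
Since 0.295 < 5.991, we fail to reject the null hypothesis — the data are consistent with the 1:2:1 ratio.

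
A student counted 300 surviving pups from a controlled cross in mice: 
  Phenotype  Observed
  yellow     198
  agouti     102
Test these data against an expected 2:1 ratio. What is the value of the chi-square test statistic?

0.060

Expected counts for N = 300 under a 2:1 ratio (total parts = 3):
  yellow: 300 × 2/3 = 200
  agouti: 300 × 1/3 = 100
χ² = Σ (O − E)² / E
  yellow: (198 − 200)² / 200 = 0.0200
  agouti: (102 − 100)² / 100 = 0.0400
χ² = 0.0200 + 0.0400 = 0.060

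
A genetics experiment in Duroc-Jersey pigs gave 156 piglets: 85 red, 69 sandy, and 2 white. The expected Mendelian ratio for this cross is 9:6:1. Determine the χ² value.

Total ratio parts = 16. Expected numbers out of 156:
  red: 156 × 9/16 = 87.75
  sandy: 156 × 6/16 = 58.5
  white: 156 × 1/16 = 9.75
χ² = Σ (O − E)² / E
  red: (85 − 87.75)² / 87.75 = 0.0862
  sandy: (69 − 58.5)² / 58.5 = 1.8846
  white: (2 − 9.75)² / 9.75 = 6.1603
χ² = 0.0862 + 1.8846 + 6.1603 = 8.1311 ≈ 8.131

8.131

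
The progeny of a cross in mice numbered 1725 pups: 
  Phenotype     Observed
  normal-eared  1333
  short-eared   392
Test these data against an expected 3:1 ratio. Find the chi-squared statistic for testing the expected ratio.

Expected counts for N = 1725 under a 3:1 ratio (total parts = 4):
  normal-eared: 1725 × 3/4 = 1293.75
  short-eared: 1725 × 1/4 = 431.25
χ² = Σ (O − E)² / E
  normal-eared: (1333 − 1293.75)² / 1293.75 = 1.1908
  short-eared: (392 − 431.25)² / 431.25 = 3.5723
χ² = 1.1908 + 3.5723 = 4.7631 ≈ 4.763

4.763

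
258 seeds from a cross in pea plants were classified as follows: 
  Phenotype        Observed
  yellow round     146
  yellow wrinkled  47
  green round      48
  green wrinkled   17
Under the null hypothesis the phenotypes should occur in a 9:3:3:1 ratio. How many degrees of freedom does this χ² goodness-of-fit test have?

3

A goodness-of-fit test with 4 phenotype classes has df = 4 − 1 = 3.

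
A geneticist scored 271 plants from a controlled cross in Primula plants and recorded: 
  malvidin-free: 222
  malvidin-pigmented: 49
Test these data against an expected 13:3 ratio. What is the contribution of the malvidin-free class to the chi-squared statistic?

Total ratio parts = 16. Expected numbers out of 271:
  malvidin-free: 271 × 13/16 = 220.1875
  malvidin-pigmented: 271 × 3/16 = 50.8125
Contribution of malvidin-free: (222 − 220.1875)² / 220.1875 = 0.0149

0.015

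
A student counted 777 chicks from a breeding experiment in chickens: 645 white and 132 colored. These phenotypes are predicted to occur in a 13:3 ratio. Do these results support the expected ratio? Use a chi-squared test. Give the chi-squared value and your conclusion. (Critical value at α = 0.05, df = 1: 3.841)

Total ratio parts = 16. Expected numbers out of 777:
  white: 777 × 13/16 = 631.3125
  colored: 777 × 3/16 = 145.6875
χ² = Σ (O − E)² / E
  white: (645 − 631.3125)² / 631.3125 = 0.2968
  colored: (132 − 145.6875)² / 145.6875 = 1.2860
χ² = 0.2968 + 1.2860 = 1.5828 ≈ 1.583
Degrees of freedom = 2 − 1 = 1; critical value at α = 0.05 is 3.841.
Since 1.583 < 3.841, we fail to reject the null hypothesis — the data are consistent with the 13:3 ratio.

1.583; consistent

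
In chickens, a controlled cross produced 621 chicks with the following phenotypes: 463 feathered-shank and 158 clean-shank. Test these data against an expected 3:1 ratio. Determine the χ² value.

Expected counts for N = 621 under a 3:1 ratio (total parts = 4):
  feathered-shank: 621 × 3/4 = 465.75
  clean-shank: 621 × 1/4 = 155.25
χ² = Σ (O − E)² / E
  feathered-shank: (463 − 465.75)² / 465.75 = 0.0162
  clean-shank: (158 − 155.25)² / 155.25 = 0.0487
χ² = 0.0162 + 0.0487 = 0.0649 ≈ 0.065

0.065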